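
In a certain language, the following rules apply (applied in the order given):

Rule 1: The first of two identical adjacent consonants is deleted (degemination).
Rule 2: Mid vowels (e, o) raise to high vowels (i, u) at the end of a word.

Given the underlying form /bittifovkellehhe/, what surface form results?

bitifovkelehi

Rule 1 (degemination): /tt/ is a geminate; the first /t/ deletes. /ll/ is a geminate; the first /l/ deletes. /hh/ is a geminate; the first /h/ deletes. /bittifovkellehhe/ → bitifovkelehe.
Rule 2 (final vowel raising): /e/ is a mid vowel in word-final position, so it raises to [i]. /bitifovkelehe/ → bitifovkelehi.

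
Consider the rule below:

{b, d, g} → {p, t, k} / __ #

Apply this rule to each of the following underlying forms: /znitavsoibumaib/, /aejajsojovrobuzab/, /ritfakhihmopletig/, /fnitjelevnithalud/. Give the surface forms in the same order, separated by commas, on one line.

znitavsoibumaip, aejajsojovrobuzap, ritfakhihmopletik, fnitjelevnithalut

/znitavsoibumaib/: /b/ is a voiced stop in word-final position, so it devoices to [p]. → [znitavsoibumaip].
/aejajsojovrobuzab/: /b/ is a voiced stop in word-final position, so it devoices to [p]. → [aejajsojovrobuzap].
/ritfakhihmopletig/: /g/ is a voiced stop in word-final position, so it devoices to [k]. → [ritfakhihmopletik].
/fnitjelevnithalud/: /d/ is a voiced stop in word-final position, so it devoices to [t]. → [fnitjelevnithalut].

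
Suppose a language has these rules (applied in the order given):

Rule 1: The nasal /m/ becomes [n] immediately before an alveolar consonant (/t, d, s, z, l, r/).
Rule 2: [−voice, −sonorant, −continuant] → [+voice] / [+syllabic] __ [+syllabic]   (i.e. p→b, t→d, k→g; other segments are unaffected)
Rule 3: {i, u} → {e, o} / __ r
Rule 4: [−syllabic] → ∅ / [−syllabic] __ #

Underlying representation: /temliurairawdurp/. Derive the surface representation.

tenlioraerawdor

Rule 1 (nasal place assimilation): /m/ precedes the alveolar consonant /l/, so it assimilates in place to [n]. /temliurairawdurp/ → tenliurairawdurp.
Rule 2 (intervocalic voicing): no segment meets the environment; /tenliurairawdurp/ is unchanged.
Rule 3 (pre-rhotic lowering): /u/ is a high vowel immediately before /r/, so it lowers to [o]. /i/ is a high vowel immediately before /r/, so it lowers to [e]. /u/ is a high vowel immediately before /r/, so it lowers to [o]. /tenliurairawdurp/ → tenlioraerawdorp.
Rule 4 (final cluster simplification): /p/ is the second consonant of a word-final cluster /rp/, so it deletes. /tenlioraerawdorp/ → tenlioraerawdor.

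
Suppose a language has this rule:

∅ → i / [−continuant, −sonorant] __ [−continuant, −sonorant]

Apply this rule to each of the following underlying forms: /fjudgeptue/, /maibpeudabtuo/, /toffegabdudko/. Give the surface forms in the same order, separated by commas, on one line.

/fjudgeptue/: /d/ and /g/ form a stop–stop cluster, so [i] is inserted between them. /p/ and /t/ form a stop–stop cluster, so [i] is inserted between them. → [fjudigepitue].
/maibpeudabtuo/: /b/ and /p/ form a stop–stop cluster, so [i] is inserted between them. /b/ and /t/ form a stop–stop cluster, so [i] is inserted between them. → [maibipeudabituo].
/toffegabdudko/: /b/ and /d/ form a stop–stop cluster, so [i] is inserted between them. /d/ and /k/ form a stop–stop cluster, so [i] is inserted between them. → [toffegabidudiko].

fjudigepitue, maibipeudabituo, toffegabidudiko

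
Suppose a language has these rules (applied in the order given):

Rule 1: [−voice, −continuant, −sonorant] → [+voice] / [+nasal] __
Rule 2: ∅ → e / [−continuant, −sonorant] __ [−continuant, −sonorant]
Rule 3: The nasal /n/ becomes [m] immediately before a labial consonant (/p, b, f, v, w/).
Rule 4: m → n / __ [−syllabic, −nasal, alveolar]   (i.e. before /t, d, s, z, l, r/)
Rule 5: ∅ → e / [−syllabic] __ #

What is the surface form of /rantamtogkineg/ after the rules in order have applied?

randandogekinege

Rule 1 (post-nasal voicing): /t/ is a voiceless stop immediately after the nasal /n/, so it voices to [d]. /t/ is a voiceless stop immediately after the nasal /m/, so it voices to [d]. /rantamtogkineg/ → randamdogkineg.
Rule 2 (stop-cluster e-epenthesis): /g/ and /k/ form a stop–stop cluster, so [e] is inserted between them. /randamdogkineg/ → randamdogekineg.
Rule 3 (nasal place assimilation): no segment meets the environment; /randamdogekineg/ is unchanged.
Rule 4 (nasal place assimilation): /m/ precedes the alveolar consonant /d/, so it assimilates in place to [n]. /randamdogekineg/ → randandogekineg.
Rule 5 (final e-epenthesis): the form ends in the consonant /g/, so [e] is inserted word-finally. /randandogekineg/ → randandogekinege.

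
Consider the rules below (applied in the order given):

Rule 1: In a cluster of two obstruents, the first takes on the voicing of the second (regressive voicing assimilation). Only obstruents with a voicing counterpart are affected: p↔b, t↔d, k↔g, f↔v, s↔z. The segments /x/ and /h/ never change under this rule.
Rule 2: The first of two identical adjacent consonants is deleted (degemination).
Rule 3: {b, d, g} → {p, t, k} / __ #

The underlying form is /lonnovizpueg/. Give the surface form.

Rule 1 (regressive voicing assimilation): /z/ precedes the voiceless obstruent /p/, so it devoices to [s] by assimilation. /lonnovizpueg/ → lonnovispueg.
Rule 2 (degemination): /nn/ is a geminate; the first /n/ deletes. /lonnovispueg/ → lonovispueg.
Rule 3 (final devoicing): /g/ is a voiced stop in word-final position, so it devoices to [k]. /lonovispueg/ → lonovispuek.

lonovispuek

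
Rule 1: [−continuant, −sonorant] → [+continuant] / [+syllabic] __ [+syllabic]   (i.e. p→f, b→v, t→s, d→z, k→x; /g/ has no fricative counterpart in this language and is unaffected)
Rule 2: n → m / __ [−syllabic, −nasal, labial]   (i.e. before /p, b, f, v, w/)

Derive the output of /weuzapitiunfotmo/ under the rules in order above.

weuzafisiumfotmo

Rule 1 (intervocalic spirantization): /p/ is a stop between vowels /a/ and /i/, so it spirantizes to the fricative [f]. /t/ is a stop between vowels /i/ and /i/, so it spirantizes to the fricative [s]. /weuzapitiunfotmo/ → weuzafisiunfotmo.
Rule 2 (nasal place assimilation): /n/ precedes the labial consonant /f/, so it assimilates in place to [m]. /weuzafisiunfotmo/ → weuzafisiumfotmo.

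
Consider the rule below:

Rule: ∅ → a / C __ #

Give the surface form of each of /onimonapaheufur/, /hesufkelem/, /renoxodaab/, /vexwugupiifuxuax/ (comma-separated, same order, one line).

onimonapaheufura, hesufkelema, renoxodaaba, vexwugupiifuxuaxa

/onimonapaheufur/: the form ends in the consonant /r/, so [a] is inserted word-finally. → [onimonapaheufura].
/hesufkelem/: the form ends in the consonant /m/, so [a] is inserted word-finally. → [hesufkelema].
/renoxodaab/: the form ends in the consonant /b/, so [a] is inserted word-finally. → [renoxodaaba].
/vexwugupiifuxuax/: the form ends in the consonant /x/, so [a] is inserted word-finally. → [vexwugupiifuxuaxa].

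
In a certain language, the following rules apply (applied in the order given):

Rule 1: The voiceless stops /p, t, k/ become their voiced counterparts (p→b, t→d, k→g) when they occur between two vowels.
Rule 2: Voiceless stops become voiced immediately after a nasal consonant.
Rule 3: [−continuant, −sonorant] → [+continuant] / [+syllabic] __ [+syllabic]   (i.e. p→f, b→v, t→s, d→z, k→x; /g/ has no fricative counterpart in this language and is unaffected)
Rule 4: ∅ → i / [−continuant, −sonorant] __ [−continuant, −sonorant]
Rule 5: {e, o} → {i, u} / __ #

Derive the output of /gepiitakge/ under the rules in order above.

Rule 1 (intervocalic voicing): /p/ is a voiceless stop between vowels /e/ and /i/, so it voices to [b]. /t/ is a voiceless stop between vowels /i/ and /a/, so it voices to [d]. /gepiitakge/ → gebiidakge.
Rule 2 (post-nasal voicing): no segment meets the environment; /gebiidakge/ is unchanged.
Rule 3 (intervocalic spirantization): /b/ is a stop between vowels /e/ and /i/, so it spirantizes to the fricative [v]. /d/ is a stop between vowels /i/ and /a/, so it spirantizes to the fricative [z]. /gebiidakge/ → geviizakge.
Rule 4 (stop-cluster i-epenthesis): /k/ and /g/ form a stop–stop cluster, so [i] is inserted between them. /geviizakge/ → geviizakige.
Rule 5 (final vowel raising): /e/ is a mid vowel in word-final position, so it raises to [i]. /geviizakige/ → geviizakigi.

geviizakigi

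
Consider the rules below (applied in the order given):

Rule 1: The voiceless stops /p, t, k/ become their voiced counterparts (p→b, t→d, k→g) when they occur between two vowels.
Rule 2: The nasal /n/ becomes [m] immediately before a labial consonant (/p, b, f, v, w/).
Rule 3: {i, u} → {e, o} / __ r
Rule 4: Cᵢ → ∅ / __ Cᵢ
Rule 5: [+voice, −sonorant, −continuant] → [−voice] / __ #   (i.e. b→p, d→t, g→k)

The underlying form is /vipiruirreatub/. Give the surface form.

Rule 1 (intervocalic voicing): /p/ is a voiceless stop between vowels /i/ and /i/, so it voices to [b]. /t/ is a voiceless stop between vowels /a/ and /u/, so it voices to [d]. /vipiruirreatub/ → vibiruirreadub.
Rule 2 (nasal place assimilation): no segment meets the environment; /vibiruirreadub/ is unchanged.
Rule 3 (pre-rhotic lowering): /i/ is a high vowel immediately before /r/, so it lowers to [e]. /i/ is a high vowel immediately before /r/, so it lowers to [e]. /vibiruirreadub/ → viberuerreadub.
Rule 4 (degemination): /rr/ is a geminate; the first /r/ deletes. /viberuerreadub/ → viberuereadub.
Rule 5 (final devoicing): /b/ is a voiced stop in word-final position, so it devoices to [p]. /viberuereadub/ → viberuereadup.

viberuereadup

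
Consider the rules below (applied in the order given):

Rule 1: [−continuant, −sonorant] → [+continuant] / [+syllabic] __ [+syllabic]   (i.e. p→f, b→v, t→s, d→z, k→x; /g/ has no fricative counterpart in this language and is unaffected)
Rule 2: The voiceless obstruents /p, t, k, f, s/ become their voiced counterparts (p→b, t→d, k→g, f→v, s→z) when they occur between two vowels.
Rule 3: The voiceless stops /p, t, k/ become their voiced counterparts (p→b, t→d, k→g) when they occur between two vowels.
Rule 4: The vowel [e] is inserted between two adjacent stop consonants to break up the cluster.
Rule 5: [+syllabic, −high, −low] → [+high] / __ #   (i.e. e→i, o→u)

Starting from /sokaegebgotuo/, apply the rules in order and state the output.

Rule 1 (intervocalic spirantization): /k/ is a stop between vowels /o/ and /a/, so it spirantizes to the fricative [x]. /t/ is a stop between vowels /o/ and /u/, so it spirantizes to the fricative [s]. /sokaegebgotuo/ → soxaegebgosuo.
Rule 2 (intervocalic voicing): /s/ is a voiceless obstruent between vowels /o/ and /u/, so it voices to [z]. /soxaegebgosuo/ → soxaegebgozuo.
Rule 3 (intervocalic voicing): no segment meets the environment; /soxaegebgozuo/ is unchanged.
Rule 4 (stop-cluster e-epenthesis): /b/ and /g/ form a stop–stop cluster, so [e] is inserted between them. /soxaegebgozuo/ → soxaegebegozuo.
Rule 5 (final vowel raising): /o/ is a mid vowel in word-final position, so it raises to [u]. /soxaegebegozuo/ → soxaegebegozuu.

soxaegebegozuu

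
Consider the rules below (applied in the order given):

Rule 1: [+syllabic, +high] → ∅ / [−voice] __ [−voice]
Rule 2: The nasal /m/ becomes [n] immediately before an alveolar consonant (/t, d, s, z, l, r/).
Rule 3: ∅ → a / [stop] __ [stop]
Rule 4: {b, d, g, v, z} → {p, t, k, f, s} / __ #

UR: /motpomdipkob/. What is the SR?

motapondipakop

Rule 1 (high vowel syncope): no segment meets the environment; /motpomdipkob/ is unchanged.
Rule 2 (nasal place assimilation): /m/ precedes the alveolar consonant /d/, so it assimilates in place to [n]. /motpomdipkob/ → motpondipkob.
Rule 3 (stop-cluster a-epenthesis): /t/ and /p/ form a stop–stop cluster, so [a] is inserted between them. /p/ and /k/ form a stop–stop cluster, so [a] is inserted between them. /motpondipkob/ → motapondipakob.
Rule 4 (final devoicing): /b/ is a voiced obstruent in word-final position, so it devoices to [p]. /motapondipakob/ → motapondipakop.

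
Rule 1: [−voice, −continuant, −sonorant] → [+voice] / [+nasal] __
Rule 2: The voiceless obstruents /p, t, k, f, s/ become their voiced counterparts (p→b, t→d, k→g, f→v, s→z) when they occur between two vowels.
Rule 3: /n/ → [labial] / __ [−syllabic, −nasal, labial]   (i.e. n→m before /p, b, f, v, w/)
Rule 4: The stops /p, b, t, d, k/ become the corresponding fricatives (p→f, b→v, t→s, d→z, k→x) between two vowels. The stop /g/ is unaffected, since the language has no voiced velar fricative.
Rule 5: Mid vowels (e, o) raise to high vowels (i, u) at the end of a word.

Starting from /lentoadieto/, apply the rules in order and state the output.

lendoaziezu

Rule 1 (post-nasal voicing): /t/ is a voiceless stop immediately after the nasal /n/, so it voices to [d]. /lentoadieto/ → lendoadieto.
Rule 2 (intervocalic voicing): /t/ is a voiceless obstruent between vowels /e/ and /o/, so it voices to [d]. /lendoadieto/ → lendoadiedo.
Rule 3 (nasal place assimilation): no segment meets the environment; /lendoadiedo/ is unchanged.
Rule 4 (intervocalic spirantization): /d/ is a stop between vowels /a/ and /i/, so it spirantizes to the fricative [z]. /d/ is a stop between vowels /e/ and /o/, so it spirantizes to the fricative [z]. /lendoadiedo/ → lendoaziezo.
Rule 5 (final vowel raising): /o/ is a mid vowel in word-final position, so it raises to [u]. /lendoaziezo/ → lendoaziezu.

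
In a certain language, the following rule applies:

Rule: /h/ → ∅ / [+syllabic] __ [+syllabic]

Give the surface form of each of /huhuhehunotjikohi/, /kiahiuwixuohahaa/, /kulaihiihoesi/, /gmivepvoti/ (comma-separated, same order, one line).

huueunotjikoi, kiaiuwixuoaaa, kulaiiioesi, gmivepvoti

/huhuhehunotjikohi/: /h/ occurs between vowels /u/ and /u/, so it deletes. /h/ occurs between vowels /u/ and /e/, so it deletes. /h/ occurs between vowels /e/ and /u/, so it deletes. /h/ occurs between vowels /o/ and /i/, so it deletes. → [huueunotjikoi].
/kiahiuwixuohahaa/: /h/ occurs between vowels /a/ and /i/, so it deletes. /h/ occurs between vowels /o/ and /a/, so it deletes. /h/ occurs between vowels /a/ and /a/, so it deletes. → [kiaiuwixuoaaa].
/kulaihiihoesi/: /h/ occurs between vowels /i/ and /i/, so it deletes. /h/ occurs between vowels /i/ and /o/, so it deletes. → [kulaiiioesi].
/gmivepvoti/: the rule's environment is not met; surfaces unchanged as [gmivepvoti].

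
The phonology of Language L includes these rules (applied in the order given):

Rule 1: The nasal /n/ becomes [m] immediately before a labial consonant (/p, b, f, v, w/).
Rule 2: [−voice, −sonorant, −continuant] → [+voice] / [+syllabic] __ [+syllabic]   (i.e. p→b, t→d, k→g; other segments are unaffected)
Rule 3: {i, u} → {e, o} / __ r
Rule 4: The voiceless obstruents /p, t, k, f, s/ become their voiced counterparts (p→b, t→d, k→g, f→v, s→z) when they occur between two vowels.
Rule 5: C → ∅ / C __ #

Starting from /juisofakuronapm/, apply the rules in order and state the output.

Rule 1 (nasal place assimilation): no segment meets the environment; /juisofakuronapm/ is unchanged.
Rule 2 (intervocalic voicing): /k/ is a voiceless stop between vowels /a/ and /u/, so it voices to [g]. /juisofakuronapm/ → juisofaguronapm.
Rule 3 (pre-rhotic lowering): /u/ is a high vowel immediately before /r/, so it lowers to [o]. /juisofaguronapm/ → juisofagoronapm.
Rule 4 (intervocalic voicing): /s/ is a voiceless obstruent between vowels /i/ and /o/, so it voices to [z]. /f/ is a voiceless obstruent between vowels /o/ and /a/, so it voices to [v]. /juisofagoronapm/ → juizovagoronapm.
Rule 5 (final cluster simplification): /m/ is the second consonant of a word-final cluster /pm/, so it deletes. /juizovagoronapm/ → juizovagoronap.

juizovagoronap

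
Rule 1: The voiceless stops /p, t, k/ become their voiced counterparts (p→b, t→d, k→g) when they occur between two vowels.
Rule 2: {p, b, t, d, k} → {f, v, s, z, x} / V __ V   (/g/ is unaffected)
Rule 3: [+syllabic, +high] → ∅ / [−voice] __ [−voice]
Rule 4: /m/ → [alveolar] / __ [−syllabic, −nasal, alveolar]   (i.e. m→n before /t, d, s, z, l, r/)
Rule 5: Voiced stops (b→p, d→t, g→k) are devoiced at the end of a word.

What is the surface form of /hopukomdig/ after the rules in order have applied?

Rule 1 (intervocalic voicing): /p/ is a voiceless stop between vowels /o/ and /u/, so it voices to [b]. /k/ is a voiceless stop between vowels /u/ and /o/, so it voices to [g]. /hopukomdig/ → hobugomdig.
Rule 2 (intervocalic spirantization): /b/ is a stop between vowels /o/ and /u/, so it spirantizes to the fricative [v]. /hobugomdig/ → hovugomdig.
Rule 3 (high vowel syncope): no segment meets the environment; /hovugomdig/ is unchanged.
Rule 4 (nasal place assimilation): /m/ precedes the alveolar consonant /d/, so it assimilates in place to [n]. /hovugomdig/ → hovugondig.
Rule 5 (final devoicing): /g/ is a voiced stop in word-final position, so it devoices to [k]. /hovugondig/ → hovugondik.

hovugondik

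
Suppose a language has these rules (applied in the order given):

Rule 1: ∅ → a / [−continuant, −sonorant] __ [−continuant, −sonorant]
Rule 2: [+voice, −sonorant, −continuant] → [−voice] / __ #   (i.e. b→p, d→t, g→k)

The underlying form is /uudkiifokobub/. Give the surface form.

uudakiifokobup

Rule 1 (stop-cluster a-epenthesis): /d/ and /k/ form a stop–stop cluster, so [a] is inserted between them. /uudkiifokobub/ → uudakiifokobub.
Rule 2 (final devoicing): /b/ is a voiced stop in word-final position, so it devoices to [p]. /uudakiifokobub/ → uudakiifokobup.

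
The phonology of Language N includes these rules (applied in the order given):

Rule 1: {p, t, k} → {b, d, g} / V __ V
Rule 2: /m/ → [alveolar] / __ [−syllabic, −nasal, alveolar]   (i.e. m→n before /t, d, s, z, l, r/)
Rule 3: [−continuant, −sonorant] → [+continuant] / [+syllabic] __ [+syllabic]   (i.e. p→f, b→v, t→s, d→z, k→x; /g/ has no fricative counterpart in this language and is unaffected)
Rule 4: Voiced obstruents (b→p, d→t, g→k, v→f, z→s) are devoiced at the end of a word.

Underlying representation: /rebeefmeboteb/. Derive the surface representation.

reveefmevozep

Rule 1 (intervocalic voicing): /t/ is a voiceless stop between vowels /o/ and /e/, so it voices to [d]. /rebeefmeboteb/ → rebeefmebodeb.
Rule 2 (nasal place assimilation): no segment meets the environment; /rebeefmebodeb/ is unchanged.
Rule 3 (intervocalic spirantization): /b/ is a stop between vowels /e/ and /e/, so it spirantizes to the fricative [v]. /b/ is a stop between vowels /e/ and /o/, so it spirantizes to the fricative [v]. /d/ is a stop between vowels /o/ and /e/, so it spirantizes to the fricative [z]. /rebeefmebodeb/ → reveefmevozeb.
Rule 4 (final devoicing): /b/ is a voiced obstruent in word-final position, so it devoices to [p]. /reveefmevozeb/ → reveefmevozep.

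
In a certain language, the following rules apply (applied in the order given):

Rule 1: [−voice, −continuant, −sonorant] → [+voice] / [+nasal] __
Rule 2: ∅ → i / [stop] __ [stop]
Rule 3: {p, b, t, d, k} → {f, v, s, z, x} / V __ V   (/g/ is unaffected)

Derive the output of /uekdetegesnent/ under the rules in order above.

uexizesegesnend

Rule 1 (post-nasal voicing): /t/ is a voiceless stop immediately after the nasal /n/, so it voices to [d]. /uekdetegesnent/ → uekdetegesnend.
Rule 2 (stop-cluster i-epenthesis): /k/ and /d/ form a stop–stop cluster, so [i] is inserted between them. /uekdetegesnend/ → uekidetegesnend.
Rule 3 (intervocalic spirantization): /k/ is a stop between vowels /e/ and /i/, so it spirantizes to the fricative [x]. /d/ is a stop between vowels /i/ and /e/, so it spirantizes to the fricative [z]. /t/ is a stop between vowels /e/ and /e/, so it spirantizes to the fricative [s]. /uekidetegesnend/ → uexizesegesnend.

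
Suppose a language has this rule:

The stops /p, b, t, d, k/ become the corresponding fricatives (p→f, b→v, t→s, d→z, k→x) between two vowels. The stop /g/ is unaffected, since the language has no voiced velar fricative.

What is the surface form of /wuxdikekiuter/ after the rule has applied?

/k/ is a stop between vowels /i/ and /e/, so it spirantizes to the fricative [x].
/k/ is a stop between vowels /e/ and /i/, so it spirantizes to the fricative [x].
/t/ is a stop between vowels /u/ and /e/, so it spirantizes to the fricative [s].
The other instance of /d/ does not occur in the required environment and remains unchanged.
Surface form: [wuxdixexiuser].

wuxdixexiuser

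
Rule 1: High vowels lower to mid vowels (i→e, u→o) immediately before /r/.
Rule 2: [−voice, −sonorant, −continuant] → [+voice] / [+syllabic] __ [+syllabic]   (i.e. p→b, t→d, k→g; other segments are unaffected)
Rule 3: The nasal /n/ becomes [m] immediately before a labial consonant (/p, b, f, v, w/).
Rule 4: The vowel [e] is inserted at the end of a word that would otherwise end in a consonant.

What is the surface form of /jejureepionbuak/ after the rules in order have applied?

jejoreebiombuake

Rule 1 (pre-rhotic lowering): /u/ is a high vowel immediately before /r/, so it lowers to [o]. /jejureepionbuak/ → jejoreepionbuak.
Rule 2 (intervocalic voicing): /p/ is a voiceless stop between vowels /e/ and /i/, so it voices to [b]. /jejoreepionbuak/ → jejoreebionbuak.
Rule 3 (nasal place assimilation): /n/ precedes the labial consonant /b/, so it assimilates in place to [m]. /jejoreebionbuak/ → jejoreebiombuak.
Rule 4 (final e-epenthesis): the form ends in the consonant /k/, so [e] is inserted word-finally. /jejoreebiombuak/ → jejoreebiombuake.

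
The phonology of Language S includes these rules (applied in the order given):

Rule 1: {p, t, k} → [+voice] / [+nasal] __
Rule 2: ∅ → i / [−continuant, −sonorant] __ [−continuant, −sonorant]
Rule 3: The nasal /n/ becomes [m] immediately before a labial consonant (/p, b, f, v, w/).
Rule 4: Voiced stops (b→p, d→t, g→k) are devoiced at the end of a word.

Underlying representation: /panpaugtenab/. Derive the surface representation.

Rule 1 (post-nasal voicing): /p/ is a voiceless stop immediately after the nasal /n/, so it voices to [b]. /panpaugtenab/ → panbaugtenab.
Rule 2 (stop-cluster i-epenthesis): /g/ and /t/ form a stop–stop cluster, so [i] is inserted between them. /panbaugtenab/ → panbaugitenab.
Rule 3 (nasal place assimilation): /n/ precedes the labial consonant /b/, so it assimilates in place to [m]. /panbaugitenab/ → pambaugitenab.
Rule 4 (final devoicing): /b/ is a voiced stop in word-final position, so it devoices to [p]. /pambaugitenab/ → pambaugitenap.

pambaugitenap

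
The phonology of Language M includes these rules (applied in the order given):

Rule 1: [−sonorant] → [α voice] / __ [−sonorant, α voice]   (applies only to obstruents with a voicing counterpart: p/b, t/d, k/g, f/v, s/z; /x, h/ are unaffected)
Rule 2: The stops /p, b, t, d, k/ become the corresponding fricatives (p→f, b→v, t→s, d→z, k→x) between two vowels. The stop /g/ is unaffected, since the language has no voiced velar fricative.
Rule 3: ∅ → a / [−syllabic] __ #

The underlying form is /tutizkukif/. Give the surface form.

tusiskuxifa

Rule 1 (regressive voicing assimilation): /z/ precedes the voiceless obstruent /k/, so it devoices to [s] by assimilation. /tutizkukif/ → tutiskukif.
Rule 2 (intervocalic spirantization): /t/ is a stop between vowels /u/ and /i/, so it spirantizes to the fricative [s]. /k/ is a stop between vowels /u/ and /i/, so it spirantizes to the fricative [x]. /tutiskukif/ → tusiskuxif.
Rule 3 (final a-epenthesis): the form ends in the consonant /f/, so [a] is inserted word-finally. /tusiskuxif/ → tusiskuxifa.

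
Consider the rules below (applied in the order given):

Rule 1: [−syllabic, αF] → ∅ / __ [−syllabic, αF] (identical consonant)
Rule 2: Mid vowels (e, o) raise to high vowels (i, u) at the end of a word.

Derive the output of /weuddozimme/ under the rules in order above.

Rule 1 (degemination): /dd/ is a geminate; the first /d/ deletes. /mm/ is a geminate; the first /m/ deletes. /weuddozimme/ → weudozime.
Rule 2 (final vowel raising): /e/ is a mid vowel in word-final position, so it raises to [i]. /weudozime/ → weudozimi.

weudozimi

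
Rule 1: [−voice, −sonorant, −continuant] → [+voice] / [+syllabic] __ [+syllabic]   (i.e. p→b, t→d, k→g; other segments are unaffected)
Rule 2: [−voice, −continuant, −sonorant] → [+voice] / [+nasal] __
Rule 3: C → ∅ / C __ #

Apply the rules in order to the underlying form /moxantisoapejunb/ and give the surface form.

Rule 1 (intervocalic voicing): /p/ is a voiceless stop between vowels /a/ and /e/, so it voices to [b]. /moxantisoapejunb/ → moxantisoabejunb.
Rule 2 (post-nasal voicing): /t/ is a voiceless stop immediately after the nasal /n/, so it voices to [d]. /moxantisoabejunb/ → moxandisoabejunb.
Rule 3 (final cluster simplification): /b/ is the second consonant of a word-final cluster /nb/, so it deletes. /moxandisoabejunb/ → moxandisoabejun.

moxandisoabejun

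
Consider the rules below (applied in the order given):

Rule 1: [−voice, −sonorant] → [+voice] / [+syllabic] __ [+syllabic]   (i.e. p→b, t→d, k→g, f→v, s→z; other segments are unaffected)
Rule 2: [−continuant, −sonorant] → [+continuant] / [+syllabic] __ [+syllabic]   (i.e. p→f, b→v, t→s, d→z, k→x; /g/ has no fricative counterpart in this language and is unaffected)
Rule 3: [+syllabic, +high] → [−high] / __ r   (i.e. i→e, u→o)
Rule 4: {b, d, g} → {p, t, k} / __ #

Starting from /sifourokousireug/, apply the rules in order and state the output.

Rule 1 (intervocalic voicing): /f/ is a voiceless obstruent between vowels /i/ and /o/, so it voices to [v]. /k/ is a voiceless obstruent between vowels /o/ and /o/, so it voices to [g]. /s/ is a voiceless obstruent between vowels /u/ and /i/, so it voices to [z]. /sifourokousireug/ → sivourogouzireug.
Rule 2 (intervocalic spirantization): no segment meets the environment; /sivourogouzireug/ is unchanged.
Rule 3 (pre-rhotic lowering): /u/ is a high vowel immediately before /r/, so it lowers to [o]. /i/ is a high vowel immediately before /r/, so it lowers to [e]. /sivourogouzireug/ → sivoorogouzereug.
Rule 4 (final devoicing): /g/ is a voiced stop in word-final position, so it devoices to [k]. /sivoorogouzereug/ → sivoorogouzereuk.

sivoorogouzereuk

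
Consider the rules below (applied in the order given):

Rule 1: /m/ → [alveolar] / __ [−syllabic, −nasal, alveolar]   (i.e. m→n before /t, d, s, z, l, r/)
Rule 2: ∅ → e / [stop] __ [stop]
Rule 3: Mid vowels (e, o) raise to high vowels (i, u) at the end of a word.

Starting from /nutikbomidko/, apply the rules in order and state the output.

Rule 1 (nasal place assimilation): no segment meets the environment; /nutikbomidko/ is unchanged.
Rule 2 (stop-cluster e-epenthesis): /k/ and /b/ form a stop–stop cluster, so [e] is inserted between them. /d/ and /k/ form a stop–stop cluster, so [e] is inserted between them. /nutikbomidko/ → nutikebomideko.
Rule 3 (final vowel raising): /o/ is a mid vowel in word-final position, so it raises to [u]. /nutikebomideko/ → nutikebomideku.

nutikebomideku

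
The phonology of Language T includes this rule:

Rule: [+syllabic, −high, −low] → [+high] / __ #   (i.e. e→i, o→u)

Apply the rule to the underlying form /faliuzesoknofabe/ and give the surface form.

faliuzesoknofabi

/e/ is a mid vowel in word-final position, so it raises to [i].
The other instances of /e/, /o/ do not occur in the required environment and remain unchanged.
Surface form: [faliuzesoknofabi].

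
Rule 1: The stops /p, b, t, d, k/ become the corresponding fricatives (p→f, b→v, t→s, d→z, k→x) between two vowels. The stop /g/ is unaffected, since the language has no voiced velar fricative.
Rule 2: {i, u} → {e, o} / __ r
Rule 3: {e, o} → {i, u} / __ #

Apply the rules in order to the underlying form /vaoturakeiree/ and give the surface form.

Rule 1 (intervocalic spirantization): /t/ is a stop between vowels /o/ and /u/, so it spirantizes to the fricative [s]. /k/ is a stop between vowels /a/ and /e/, so it spirantizes to the fricative [x]. /vaoturakeiree/ → vaosuraxeiree.
Rule 2 (pre-rhotic lowering): /u/ is a high vowel immediately before /r/, so it lowers to [o]. /i/ is a high vowel immediately before /r/, so it lowers to [e]. /vaosuraxeiree/ → vaosoraxeeree.
Rule 3 (final vowel raising): /e/ is a mid vowel in word-final position, so it raises to [i]. /vaosoraxeeree/ → vaosoraxeerei.

vaosoraxeerei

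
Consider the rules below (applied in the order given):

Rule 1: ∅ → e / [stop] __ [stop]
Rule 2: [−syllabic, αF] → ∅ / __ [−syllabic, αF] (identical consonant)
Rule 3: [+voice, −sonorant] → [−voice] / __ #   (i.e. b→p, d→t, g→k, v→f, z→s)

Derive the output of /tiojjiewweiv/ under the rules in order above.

Rule 1 (stop-cluster e-epenthesis): no segment meets the environment; /tiojjiewweiv/ is unchanged.
Rule 2 (degemination): /jj/ is a geminate; the first /j/ deletes. /ww/ is a geminate; the first /w/ deletes. /tiojjiewweiv/ → tiojieweiv.
Rule 3 (final devoicing): /v/ is a voiced obstruent in word-final position, so it devoices to [f]. /tiojieweiv/ → tiojieweif.

tiojieweif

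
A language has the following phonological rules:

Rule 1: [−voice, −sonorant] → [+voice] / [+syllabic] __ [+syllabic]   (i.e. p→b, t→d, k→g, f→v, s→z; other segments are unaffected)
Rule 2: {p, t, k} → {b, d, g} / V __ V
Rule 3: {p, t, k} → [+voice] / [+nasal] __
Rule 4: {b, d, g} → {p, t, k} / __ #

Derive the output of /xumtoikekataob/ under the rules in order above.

xumdoigegadaop

Rule 1 (intervocalic voicing): /k/ is a voiceless obstruent between vowels /i/ and /e/, so it voices to [g]. /k/ is a voiceless obstruent between vowels /e/ and /a/, so it voices to [g]. /t/ is a voiceless obstruent between vowels /a/ and /a/, so it voices to [d]. /xumtoikekataob/ → xumtoigegadaob.
Rule 2 (intervocalic voicing): no segment meets the environment; /xumtoigegadaob/ is unchanged.
Rule 3 (post-nasal voicing): /t/ is a voiceless stop immediately after the nasal /m/, so it voices to [d]. /xumtoigegadaob/ → xumdoigegadaob.
Rule 4 (final devoicing): /b/ is a voiced stop in word-final position, so it devoices to [p]. /xumdoigegadaob/ → xumdoigegadaop.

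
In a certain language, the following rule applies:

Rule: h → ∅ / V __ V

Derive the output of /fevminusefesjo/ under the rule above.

No segment of /fevminusefesjo/ meets the structural description of the rule, so the form surfaces unchanged.

fevminusefesjo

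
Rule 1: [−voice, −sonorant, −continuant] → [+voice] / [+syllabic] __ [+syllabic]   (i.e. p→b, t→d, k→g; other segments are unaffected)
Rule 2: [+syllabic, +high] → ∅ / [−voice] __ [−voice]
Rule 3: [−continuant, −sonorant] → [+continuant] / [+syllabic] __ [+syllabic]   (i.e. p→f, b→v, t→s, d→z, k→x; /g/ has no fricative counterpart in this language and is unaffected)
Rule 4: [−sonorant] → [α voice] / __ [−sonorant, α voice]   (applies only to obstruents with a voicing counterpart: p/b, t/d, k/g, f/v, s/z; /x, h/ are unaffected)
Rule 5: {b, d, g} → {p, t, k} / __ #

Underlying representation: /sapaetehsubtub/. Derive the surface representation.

Rule 1 (intervocalic voicing): /p/ is a voiceless stop between vowels /a/ and /a/, so it voices to [b]. /t/ is a voiceless stop between vowels /e/ and /e/, so it voices to [d]. /sapaetehsubtub/ → sabaedehsubtub.
Rule 2 (high vowel syncope): no segment meets the environment; /sabaedehsubtub/ is unchanged.
Rule 3 (intervocalic spirantization): /b/ is a stop between vowels /a/ and /a/, so it spirantizes to the fricative [v]. /d/ is a stop between vowels /e/ and /e/, so it spirantizes to the fricative [z]. /sabaedehsubtub/ → savaezehsubtub.
Rule 4 (regressive voicing assimilation): /b/ precedes the voiceless obstruent /t/, so it devoices to [p] by assimilation. /savaezehsubtub/ → savaezehsuptub.
Rule 5 (final devoicing): /b/ is a voiced stop in word-final position, so it devoices to [p]. /savaezehsuptub/ → savaezehsuptup.

savaezehsuptup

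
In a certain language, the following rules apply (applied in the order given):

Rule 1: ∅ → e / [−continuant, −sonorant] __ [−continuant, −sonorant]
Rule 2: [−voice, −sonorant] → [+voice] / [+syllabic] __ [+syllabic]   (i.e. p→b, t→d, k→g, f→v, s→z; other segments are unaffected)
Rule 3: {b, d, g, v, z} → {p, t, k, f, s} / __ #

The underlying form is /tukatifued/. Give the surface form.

tugadivuet

Rule 1 (stop-cluster e-epenthesis): no segment meets the environment; /tukatifued/ is unchanged.
Rule 2 (intervocalic voicing): /k/ is a voiceless obstruent between vowels /u/ and /a/, so it voices to [g]. /t/ is a voiceless obstruent between vowels /a/ and /i/, so it voices to [d]. /f/ is a voiceless obstruent between vowels /i/ and /u/, so it voices to [v]. /tukatifued/ → tugadivued.
Rule 3 (final devoicing): /d/ is a voiced obstruent in word-final position, so it devoices to [t]. /tugadivued/ → tugadivuet.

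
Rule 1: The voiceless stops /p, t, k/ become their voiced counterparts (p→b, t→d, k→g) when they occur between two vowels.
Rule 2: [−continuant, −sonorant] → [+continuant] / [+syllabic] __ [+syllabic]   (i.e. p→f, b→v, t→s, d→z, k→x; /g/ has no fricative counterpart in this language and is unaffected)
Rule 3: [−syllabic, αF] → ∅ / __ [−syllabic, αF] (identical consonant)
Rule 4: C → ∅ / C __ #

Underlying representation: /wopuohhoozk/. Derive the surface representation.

wovuohooz

Rule 1 (intervocalic voicing): /p/ is a voiceless stop between vowels /o/ and /u/, so it voices to [b]. /wopuohhoozk/ → wobuohhoozk.
Rule 2 (intervocalic spirantization): /b/ is a stop between vowels /o/ and /u/, so it spirantizes to the fricative [v]. /wobuohhoozk/ → wovuohhoozk.
Rule 3 (degemination): /hh/ is a geminate; the first /h/ deletes. /wovuohhoozk/ → wovuohoozk.
Rule 4 (final cluster simplification): /k/ is the second consonant of a word-final cluster /zk/, so it deletes. /wovuohoozk/ → wovuohooz.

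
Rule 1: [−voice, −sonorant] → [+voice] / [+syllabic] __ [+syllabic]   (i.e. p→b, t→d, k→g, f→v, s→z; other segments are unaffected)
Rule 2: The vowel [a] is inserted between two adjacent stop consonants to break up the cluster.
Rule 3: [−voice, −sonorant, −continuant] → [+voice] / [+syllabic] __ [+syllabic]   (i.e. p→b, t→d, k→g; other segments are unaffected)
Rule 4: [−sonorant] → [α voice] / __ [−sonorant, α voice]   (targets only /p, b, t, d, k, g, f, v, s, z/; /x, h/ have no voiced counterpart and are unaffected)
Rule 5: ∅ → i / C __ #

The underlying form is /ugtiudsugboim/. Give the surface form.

ugadiutsugaboimi

Rule 1 (intervocalic voicing): no segment meets the environment; /ugtiudsugboim/ is unchanged.
Rule 2 (stop-cluster a-epenthesis): /g/ and /t/ form a stop–stop cluster, so [a] is inserted between them. /g/ and /b/ form a stop–stop cluster, so [a] is inserted between them. /ugtiudsugboim/ → ugatiudsugaboim.
Rule 3 (intervocalic voicing): /t/ is a voiceless stop between vowels /a/ and /i/, so it voices to [d]. /ugatiudsugaboim/ → ugadiudsugaboim.
Rule 4 (regressive voicing assimilation): /d/ precedes the voiceless obstruent /s/, so it devoices to [t] by assimilation. /ugadiudsugaboim/ → ugadiutsugaboim.
Rule 5 (final i-epenthesis): the form ends in the consonant /m/, so [i] is inserted word-finally. /ugadiutsugaboim/ → ugadiutsugaboimi.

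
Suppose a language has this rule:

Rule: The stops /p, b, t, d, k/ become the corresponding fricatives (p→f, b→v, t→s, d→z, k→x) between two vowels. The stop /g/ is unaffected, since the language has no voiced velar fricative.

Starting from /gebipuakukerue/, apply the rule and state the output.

/b/ is a stop between vowels /e/ and /i/, so it spirantizes to the fricative [v].
/p/ is a stop between vowels /i/ and /u/, so it spirantizes to the fricative [f].
/k/ is a stop between vowels /a/ and /u/, so it spirantizes to the fricative [x].
/k/ is a stop between vowels /u/ and /e/, so it spirantizes to the fricative [x].
Surface form: [gevifuaxuxerue].

gevifuaxuxerue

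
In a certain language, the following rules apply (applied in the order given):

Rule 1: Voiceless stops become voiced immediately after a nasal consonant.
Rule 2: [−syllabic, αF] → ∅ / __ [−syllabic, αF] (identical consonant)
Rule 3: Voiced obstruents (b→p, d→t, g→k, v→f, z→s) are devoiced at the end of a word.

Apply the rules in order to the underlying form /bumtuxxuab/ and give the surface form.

bumduxuap

Rule 1 (post-nasal voicing): /t/ is a voiceless stop immediately after the nasal /m/, so it voices to [d]. /bumtuxxuab/ → bumduxxuab.
Rule 2 (degemination): /xx/ is a geminate; the first /x/ deletes. /bumduxxuab/ → bumduxuab.
Rule 3 (final devoicing): /b/ is a voiced obstruent in word-final position, so it devoices to [p]. /bumduxuab/ → bumduxuap.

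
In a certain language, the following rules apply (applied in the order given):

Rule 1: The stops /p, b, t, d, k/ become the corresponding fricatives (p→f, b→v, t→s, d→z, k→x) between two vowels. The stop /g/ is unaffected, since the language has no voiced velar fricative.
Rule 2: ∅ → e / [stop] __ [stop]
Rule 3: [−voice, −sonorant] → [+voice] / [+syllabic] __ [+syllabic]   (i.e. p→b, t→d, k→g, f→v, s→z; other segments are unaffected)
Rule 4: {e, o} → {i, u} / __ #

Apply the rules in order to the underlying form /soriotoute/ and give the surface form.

soriozouzi

Rule 1 (intervocalic spirantization): /t/ is a stop between vowels /o/ and /o/, so it spirantizes to the fricative [s]. /t/ is a stop between vowels /u/ and /e/, so it spirantizes to the fricative [s]. /soriotoute/ → soriosouse.
Rule 2 (stop-cluster e-epenthesis): no segment meets the environment; /soriosouse/ is unchanged.
Rule 3 (intervocalic voicing): /s/ is a voiceless obstruent between vowels /o/ and /o/, so it voices to [z]. /s/ is a voiceless obstruent between vowels /u/ and /e/, so it voices to [z]. /soriosouse/ → soriozouze.
Rule 4 (final vowel raising): /e/ is a mid vowel in word-final position, so it raises to [i]. /soriozouze/ → soriozouzi.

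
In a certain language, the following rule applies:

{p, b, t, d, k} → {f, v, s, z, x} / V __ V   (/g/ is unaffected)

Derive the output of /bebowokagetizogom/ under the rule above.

/b/ is a stop between vowels /e/ and /o/, so it spirantizes to the fricative [v].
/k/ is a stop between vowels /o/ and /a/, so it spirantizes to the fricative [x].
/t/ is a stop between vowels /e/ and /i/, so it spirantizes to the fricative [s].
The other instance of /b/ does not occur in the required environment and remains unchanged.
Surface form: [bevowoxagesizogom].

bevowoxagesizogom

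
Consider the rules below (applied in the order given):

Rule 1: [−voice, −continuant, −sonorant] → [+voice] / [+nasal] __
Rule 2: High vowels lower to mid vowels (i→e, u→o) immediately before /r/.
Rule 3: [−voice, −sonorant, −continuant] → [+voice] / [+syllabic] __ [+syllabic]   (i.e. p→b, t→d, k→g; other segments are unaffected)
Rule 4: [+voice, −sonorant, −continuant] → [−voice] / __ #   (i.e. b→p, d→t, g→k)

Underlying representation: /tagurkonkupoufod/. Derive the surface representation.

Rule 1 (post-nasal voicing): /k/ is a voiceless stop immediately after the nasal /n/, so it voices to [g]. /tagurkonkupoufod/ → tagurkongupoufod.
Rule 2 (pre-rhotic lowering): /u/ is a high vowel immediately before /r/, so it lowers to [o]. /tagurkongupoufod/ → tagorkongupoufod.
Rule 3 (intervocalic voicing): /p/ is a voiceless stop between vowels /u/ and /o/, so it voices to [b]. /tagorkongupoufod/ → tagorkonguboufod.
Rule 4 (final devoicing): /d/ is a voiced stop in word-final position, so it devoices to [t]. /tagorkonguboufod/ → tagorkonguboufot.

tagorkonguboufot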